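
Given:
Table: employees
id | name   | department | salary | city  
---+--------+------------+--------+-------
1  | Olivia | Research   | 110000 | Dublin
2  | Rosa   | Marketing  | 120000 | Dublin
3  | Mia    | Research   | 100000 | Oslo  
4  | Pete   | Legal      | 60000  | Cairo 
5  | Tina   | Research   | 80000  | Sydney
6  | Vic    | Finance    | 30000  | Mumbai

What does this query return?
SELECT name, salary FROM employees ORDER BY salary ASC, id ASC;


Sorting by salary ASC, then id ASC for ties

6 rows:
Vic, 30000
Pete, 60000
Tina, 80000
Mia, 100000
Olivia, 110000
Rosa, 120000


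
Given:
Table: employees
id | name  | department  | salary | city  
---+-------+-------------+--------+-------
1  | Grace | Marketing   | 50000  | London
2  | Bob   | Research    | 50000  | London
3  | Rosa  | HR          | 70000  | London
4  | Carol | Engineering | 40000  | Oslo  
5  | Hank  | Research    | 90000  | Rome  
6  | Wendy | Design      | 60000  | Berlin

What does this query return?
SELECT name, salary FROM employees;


Projecting columns: name, salary

6 rows:
Grace, 50000
Bob, 50000
Rosa, 70000
Carol, 40000
Hank, 90000
Wendy, 60000


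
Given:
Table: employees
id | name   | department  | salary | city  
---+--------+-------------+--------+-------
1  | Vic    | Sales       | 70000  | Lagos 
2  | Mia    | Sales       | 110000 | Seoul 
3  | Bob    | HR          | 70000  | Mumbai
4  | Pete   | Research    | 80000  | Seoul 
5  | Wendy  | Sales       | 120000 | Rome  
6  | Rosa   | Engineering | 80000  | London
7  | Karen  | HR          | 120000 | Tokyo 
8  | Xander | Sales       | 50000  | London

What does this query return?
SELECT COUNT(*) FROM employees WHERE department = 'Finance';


Counting rows where department = 'Finance'


0


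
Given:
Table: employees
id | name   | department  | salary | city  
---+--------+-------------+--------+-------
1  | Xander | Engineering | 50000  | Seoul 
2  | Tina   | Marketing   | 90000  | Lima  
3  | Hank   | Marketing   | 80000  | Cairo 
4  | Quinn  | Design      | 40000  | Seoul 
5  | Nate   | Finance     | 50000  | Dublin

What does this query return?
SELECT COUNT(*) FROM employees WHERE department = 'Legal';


Counting rows where department = 'Legal'


0


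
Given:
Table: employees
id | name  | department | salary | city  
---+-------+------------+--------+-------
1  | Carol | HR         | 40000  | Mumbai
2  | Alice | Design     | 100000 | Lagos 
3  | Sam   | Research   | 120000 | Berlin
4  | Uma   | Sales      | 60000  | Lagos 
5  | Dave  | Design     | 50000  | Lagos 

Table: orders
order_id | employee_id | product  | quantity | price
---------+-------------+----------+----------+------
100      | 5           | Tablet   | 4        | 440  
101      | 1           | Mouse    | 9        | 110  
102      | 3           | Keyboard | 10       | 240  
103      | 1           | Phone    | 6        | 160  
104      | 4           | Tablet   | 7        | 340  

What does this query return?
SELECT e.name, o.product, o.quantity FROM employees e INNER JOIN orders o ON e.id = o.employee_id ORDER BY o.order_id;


Joining employees.id = orders.employee_id:
  employee Dave (id=5) -> order Tablet
  employee Carol (id=1) -> order Mouse
  employee Sam (id=3) -> order Keyboard
  employee Carol (id=1) -> order Phone
  employee Uma (id=4) -> order Tablet


5 rows:
Dave, Tablet, 4
Carol, Mouse, 9
Sam, Keyboard, 10
Carol, Phone, 6
Uma, Tablet, 7


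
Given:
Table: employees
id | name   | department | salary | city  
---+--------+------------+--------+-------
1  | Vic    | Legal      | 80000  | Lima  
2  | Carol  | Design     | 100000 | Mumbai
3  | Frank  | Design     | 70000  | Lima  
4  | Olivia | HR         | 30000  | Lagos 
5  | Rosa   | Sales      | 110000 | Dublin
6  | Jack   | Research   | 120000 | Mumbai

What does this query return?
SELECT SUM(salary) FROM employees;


SUM(salary) = 80000 + 100000 + 70000 + 30000 + 110000 + 120000 = 510000

510000


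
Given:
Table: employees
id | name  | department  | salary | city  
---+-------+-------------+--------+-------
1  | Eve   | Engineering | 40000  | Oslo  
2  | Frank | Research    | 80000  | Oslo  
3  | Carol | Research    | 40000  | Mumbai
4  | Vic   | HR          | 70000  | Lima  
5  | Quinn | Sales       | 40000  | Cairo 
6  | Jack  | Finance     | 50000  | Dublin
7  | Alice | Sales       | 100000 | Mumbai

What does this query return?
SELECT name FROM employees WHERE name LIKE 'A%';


LIKE 'A%' matches names starting with 'A'
Matching: 1

1 rows:
Alice


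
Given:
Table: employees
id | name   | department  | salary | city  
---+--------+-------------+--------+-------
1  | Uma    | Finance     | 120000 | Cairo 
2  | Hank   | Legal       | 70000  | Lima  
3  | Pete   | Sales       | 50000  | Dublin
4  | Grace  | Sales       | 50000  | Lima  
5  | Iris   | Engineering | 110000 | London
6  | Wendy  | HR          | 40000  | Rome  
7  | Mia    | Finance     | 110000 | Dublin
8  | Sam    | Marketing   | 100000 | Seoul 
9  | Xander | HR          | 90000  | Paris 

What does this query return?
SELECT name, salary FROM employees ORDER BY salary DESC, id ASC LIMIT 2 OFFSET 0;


Sort by salary DESC (id ASC tiebreak), then skip 0 and take 2
Rows 1 through 2

2 rows:
Uma, 120000
Iris, 110000


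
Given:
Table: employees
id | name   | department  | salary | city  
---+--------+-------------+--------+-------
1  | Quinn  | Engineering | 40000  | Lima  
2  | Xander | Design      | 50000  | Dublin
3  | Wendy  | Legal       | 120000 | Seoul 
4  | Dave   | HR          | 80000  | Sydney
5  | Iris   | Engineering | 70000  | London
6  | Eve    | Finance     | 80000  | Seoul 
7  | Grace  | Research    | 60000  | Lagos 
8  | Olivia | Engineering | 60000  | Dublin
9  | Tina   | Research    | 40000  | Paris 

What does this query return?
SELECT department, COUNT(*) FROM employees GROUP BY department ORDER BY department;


Assigning each row to its department group:
  Quinn -> Engineering
  Xander -> Design
  Wendy -> Legal
  Dave -> HR
  Iris -> Engineering
  Eve -> Finance
  Grace -> Research
  Olivia -> Engineering
  Tina -> Research


6 groups:
Design, 1
Engineering, 3
Finance, 1
HR, 1
Legal, 1
Research, 2


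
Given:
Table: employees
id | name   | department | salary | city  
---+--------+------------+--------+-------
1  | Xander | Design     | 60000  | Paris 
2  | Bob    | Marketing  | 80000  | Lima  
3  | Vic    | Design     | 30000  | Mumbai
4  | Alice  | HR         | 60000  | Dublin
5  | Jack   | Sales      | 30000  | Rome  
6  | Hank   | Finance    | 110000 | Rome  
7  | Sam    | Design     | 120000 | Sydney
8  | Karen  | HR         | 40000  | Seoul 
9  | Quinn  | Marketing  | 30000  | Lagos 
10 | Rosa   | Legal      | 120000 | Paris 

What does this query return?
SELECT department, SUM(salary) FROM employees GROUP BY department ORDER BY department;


Summing salary within each department:
  Design: 60000 + 30000 + 120000 = 210000
  Finance: 110000 = 110000
  HR: 60000 + 40000 = 100000
  Legal: 120000 = 120000
  Marketing: 80000 + 30000 = 110000
  Sales: 30000 = 30000


6 groups:
Design, 210000
Finance, 110000
HR, 100000
Legal, 120000
Marketing, 110000
Sales, 30000


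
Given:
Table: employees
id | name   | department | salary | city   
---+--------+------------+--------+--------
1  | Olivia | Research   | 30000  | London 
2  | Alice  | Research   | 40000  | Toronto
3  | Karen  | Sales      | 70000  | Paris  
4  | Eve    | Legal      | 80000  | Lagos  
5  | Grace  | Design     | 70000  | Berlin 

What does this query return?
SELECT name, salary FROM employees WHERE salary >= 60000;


Filtering: salary >= 60000
Matching: 3 rows

3 rows:
Karen, 70000
Eve, 80000
Grace, 70000


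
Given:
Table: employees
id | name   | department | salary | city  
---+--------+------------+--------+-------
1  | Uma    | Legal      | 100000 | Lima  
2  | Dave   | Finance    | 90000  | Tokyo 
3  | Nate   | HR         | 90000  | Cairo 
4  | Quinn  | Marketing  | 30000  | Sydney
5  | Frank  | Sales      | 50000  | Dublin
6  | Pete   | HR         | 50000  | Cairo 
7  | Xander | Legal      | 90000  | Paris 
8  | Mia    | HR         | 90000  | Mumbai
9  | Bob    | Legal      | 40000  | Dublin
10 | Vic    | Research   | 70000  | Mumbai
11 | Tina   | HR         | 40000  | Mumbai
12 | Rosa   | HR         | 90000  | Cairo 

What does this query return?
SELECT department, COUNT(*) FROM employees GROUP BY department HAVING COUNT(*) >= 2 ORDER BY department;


Groups with count >= 2:
  HR: 5 -> PASS
  Legal: 3 -> PASS
  Finance: 1 -> filtered out
  Marketing: 1 -> filtered out
  Research: 1 -> filtered out
  Sales: 1 -> filtered out


2 groups:
HR, 5
Legal, 3


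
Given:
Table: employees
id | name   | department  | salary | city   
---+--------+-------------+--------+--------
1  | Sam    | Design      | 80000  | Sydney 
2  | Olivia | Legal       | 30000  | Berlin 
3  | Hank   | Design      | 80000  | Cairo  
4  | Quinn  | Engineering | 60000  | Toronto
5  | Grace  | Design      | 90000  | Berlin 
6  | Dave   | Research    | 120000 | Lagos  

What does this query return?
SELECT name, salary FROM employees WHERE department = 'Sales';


Filtering: department = 'Sales'
Matching rows: 0

Empty result set (0 rows)


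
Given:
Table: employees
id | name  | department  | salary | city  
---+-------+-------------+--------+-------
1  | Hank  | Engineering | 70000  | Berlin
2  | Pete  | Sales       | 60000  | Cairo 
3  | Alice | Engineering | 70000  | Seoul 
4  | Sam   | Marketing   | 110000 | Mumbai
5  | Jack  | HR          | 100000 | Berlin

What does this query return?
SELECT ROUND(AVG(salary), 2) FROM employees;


SUM(salary) = 410000
COUNT = 5
ROUND(AVG, 2) = ROUND(410000 / 5, 2) = 82000.0

82000.0


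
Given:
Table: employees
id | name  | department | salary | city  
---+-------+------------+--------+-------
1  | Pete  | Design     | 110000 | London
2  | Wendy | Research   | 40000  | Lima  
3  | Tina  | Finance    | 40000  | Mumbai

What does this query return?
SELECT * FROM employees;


SELECT * returns all 3 rows with all columns

3 rows:
1, Pete, Design, 110000, London
2, Wendy, Research, 40000, Lima
3, Tina, Finance, 40000, Mumbai


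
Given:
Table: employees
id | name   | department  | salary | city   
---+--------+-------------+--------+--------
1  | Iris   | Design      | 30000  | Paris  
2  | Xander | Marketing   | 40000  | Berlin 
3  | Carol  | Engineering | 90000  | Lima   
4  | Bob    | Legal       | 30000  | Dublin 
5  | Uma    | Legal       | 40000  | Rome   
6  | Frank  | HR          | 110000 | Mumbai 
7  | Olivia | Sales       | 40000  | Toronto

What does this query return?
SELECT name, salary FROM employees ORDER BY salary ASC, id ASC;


Sorting by salary ASC, then id ASC for ties

7 rows:
Iris, 30000
Bob, 30000
Xander, 40000
Uma, 40000
Olivia, 40000
Carol, 90000
Frank, 110000


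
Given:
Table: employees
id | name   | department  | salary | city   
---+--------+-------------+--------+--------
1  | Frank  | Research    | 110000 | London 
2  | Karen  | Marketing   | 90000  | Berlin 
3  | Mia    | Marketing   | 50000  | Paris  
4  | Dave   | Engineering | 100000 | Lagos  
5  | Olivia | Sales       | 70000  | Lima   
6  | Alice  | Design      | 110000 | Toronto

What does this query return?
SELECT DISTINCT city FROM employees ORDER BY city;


All 'city' values (row order): London, Berlin, Paris, Lagos, Lima, Toronto
Removing duplicates leaves 6 unique value(s).

6 values:
Berlin
Lagos
Lima
London
Paris
Toronto


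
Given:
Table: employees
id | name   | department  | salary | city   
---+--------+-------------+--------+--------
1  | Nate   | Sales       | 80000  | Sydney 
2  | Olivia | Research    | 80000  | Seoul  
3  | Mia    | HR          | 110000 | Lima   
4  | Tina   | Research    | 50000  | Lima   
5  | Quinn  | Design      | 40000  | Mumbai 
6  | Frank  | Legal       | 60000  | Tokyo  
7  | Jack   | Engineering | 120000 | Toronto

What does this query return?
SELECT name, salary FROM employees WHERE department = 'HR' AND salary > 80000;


Filtering: department = 'HR' AND salary > 80000
Matching: 1 rows

1 rows:
Mia, 110000


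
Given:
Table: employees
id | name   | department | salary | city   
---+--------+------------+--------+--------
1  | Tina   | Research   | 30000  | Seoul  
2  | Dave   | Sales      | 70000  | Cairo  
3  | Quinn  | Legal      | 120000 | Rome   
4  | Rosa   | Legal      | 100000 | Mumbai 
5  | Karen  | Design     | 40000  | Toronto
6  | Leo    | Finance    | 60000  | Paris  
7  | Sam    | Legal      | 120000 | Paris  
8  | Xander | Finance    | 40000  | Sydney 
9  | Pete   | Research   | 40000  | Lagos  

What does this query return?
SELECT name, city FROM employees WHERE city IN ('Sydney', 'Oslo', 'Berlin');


Filtering: city IN ('Sydney', 'Oslo', 'Berlin')
Matching: 1 rows

1 rows:
Xander, Sydney


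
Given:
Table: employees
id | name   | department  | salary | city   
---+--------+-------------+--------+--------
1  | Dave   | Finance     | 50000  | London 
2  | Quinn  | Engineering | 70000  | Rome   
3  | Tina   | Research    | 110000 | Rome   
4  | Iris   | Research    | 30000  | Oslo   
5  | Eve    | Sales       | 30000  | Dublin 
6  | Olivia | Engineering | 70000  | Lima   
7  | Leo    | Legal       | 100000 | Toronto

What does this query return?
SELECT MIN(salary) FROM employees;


Salaries: 50000, 70000, 110000, 30000, 30000, 70000, 100000
MIN = 30000

30000


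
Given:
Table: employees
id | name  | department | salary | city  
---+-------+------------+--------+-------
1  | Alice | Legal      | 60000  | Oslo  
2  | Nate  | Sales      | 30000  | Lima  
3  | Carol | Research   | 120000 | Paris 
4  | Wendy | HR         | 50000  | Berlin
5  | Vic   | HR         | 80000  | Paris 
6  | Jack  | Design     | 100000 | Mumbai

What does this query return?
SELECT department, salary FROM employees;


Projecting columns: department, salary

6 rows:
Legal, 60000
Sales, 30000
Research, 120000
HR, 50000
HR, 80000
Design, 100000


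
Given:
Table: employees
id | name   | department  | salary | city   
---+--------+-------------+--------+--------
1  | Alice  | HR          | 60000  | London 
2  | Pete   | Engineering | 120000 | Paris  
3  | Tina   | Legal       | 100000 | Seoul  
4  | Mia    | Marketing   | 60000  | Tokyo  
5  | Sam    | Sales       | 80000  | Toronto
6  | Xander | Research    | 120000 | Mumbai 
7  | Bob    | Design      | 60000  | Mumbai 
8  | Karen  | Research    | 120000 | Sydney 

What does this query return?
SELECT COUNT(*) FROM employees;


COUNT(*) counts all rows

8


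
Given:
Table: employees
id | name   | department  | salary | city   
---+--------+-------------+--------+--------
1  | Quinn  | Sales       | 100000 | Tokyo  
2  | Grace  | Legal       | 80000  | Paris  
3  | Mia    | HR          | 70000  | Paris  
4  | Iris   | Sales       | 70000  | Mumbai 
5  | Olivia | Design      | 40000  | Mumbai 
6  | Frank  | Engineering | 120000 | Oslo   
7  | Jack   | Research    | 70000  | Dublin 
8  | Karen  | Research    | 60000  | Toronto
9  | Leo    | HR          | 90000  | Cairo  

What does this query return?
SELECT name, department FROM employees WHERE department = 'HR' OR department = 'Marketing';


Filtering: department = 'HR' OR 'Marketing'
Matching: 2 rows

2 rows:
Mia, HR
Leo, HR


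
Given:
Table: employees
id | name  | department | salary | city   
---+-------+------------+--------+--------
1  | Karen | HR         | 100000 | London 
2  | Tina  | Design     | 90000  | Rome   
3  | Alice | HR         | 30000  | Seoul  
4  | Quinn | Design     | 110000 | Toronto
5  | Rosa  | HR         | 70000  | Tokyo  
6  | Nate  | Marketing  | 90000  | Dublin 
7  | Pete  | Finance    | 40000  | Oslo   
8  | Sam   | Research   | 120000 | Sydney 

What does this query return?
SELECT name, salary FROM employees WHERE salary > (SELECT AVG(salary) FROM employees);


Subquery: AVG(salary) = 81250.0
Filtering: salary > 81250.0
  Karen (100000) -> MATCH
  Tina (90000) -> MATCH
  Quinn (110000) -> MATCH
  Nate (90000) -> MATCH
  Sam (120000) -> MATCH


5 rows:
Karen, 100000
Tina, 90000
Quinn, 110000
Nate, 90000
Sam, 120000


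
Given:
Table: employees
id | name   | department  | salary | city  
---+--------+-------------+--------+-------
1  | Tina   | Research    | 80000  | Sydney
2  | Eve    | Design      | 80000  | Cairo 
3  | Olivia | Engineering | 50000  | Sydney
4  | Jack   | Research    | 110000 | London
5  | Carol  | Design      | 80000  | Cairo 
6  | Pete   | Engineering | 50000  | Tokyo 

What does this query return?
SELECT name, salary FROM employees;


Projecting columns: name, salary

6 rows:
Tina, 80000
Eve, 80000
Olivia, 50000
Jack, 110000
Carol, 80000
Pete, 50000


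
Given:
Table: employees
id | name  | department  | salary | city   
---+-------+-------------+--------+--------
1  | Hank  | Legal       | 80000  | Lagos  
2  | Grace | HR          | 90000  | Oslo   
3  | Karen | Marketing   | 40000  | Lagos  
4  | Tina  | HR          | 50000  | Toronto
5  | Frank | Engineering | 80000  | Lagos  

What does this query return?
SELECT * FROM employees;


SELECT * returns all 5 rows with all columns

5 rows:
1, Hank, Legal, 80000, Lagos
2, Grace, HR, 90000, Oslo
3, Karen, Marketing, 40000, Lagos
4, Tina, HR, 50000, Toronto
5, Frank, Engineering, 80000, Lagos


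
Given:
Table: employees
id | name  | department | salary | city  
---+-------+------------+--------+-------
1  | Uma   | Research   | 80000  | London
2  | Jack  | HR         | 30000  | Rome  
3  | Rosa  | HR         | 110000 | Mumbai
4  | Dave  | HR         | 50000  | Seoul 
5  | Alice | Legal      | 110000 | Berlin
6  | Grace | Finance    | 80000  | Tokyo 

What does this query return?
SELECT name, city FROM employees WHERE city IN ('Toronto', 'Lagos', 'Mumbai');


Filtering: city IN ('Toronto', 'Lagos', 'Mumbai')
Matching: 1 rows

1 rows:
Rosa, Mumbai


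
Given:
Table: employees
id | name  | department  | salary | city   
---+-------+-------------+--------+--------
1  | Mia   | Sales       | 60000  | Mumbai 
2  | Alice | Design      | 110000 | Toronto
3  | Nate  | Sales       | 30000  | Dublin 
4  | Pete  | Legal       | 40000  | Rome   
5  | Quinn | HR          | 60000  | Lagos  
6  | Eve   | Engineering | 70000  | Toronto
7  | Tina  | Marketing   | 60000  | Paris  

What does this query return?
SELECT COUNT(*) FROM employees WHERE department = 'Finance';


Counting rows where department = 'Finance'


0


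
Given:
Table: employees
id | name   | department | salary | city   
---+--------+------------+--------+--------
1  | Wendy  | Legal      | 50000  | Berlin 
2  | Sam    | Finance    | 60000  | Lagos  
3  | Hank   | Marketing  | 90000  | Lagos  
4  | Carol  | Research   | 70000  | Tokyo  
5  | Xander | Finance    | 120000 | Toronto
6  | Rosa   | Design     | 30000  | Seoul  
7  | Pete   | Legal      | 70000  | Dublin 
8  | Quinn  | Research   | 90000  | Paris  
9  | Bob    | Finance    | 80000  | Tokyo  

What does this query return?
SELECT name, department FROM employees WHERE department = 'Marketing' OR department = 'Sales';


Filtering: department = 'Marketing' OR 'Sales'
Matching: 1 rows

1 rows:
Hank, Marketing


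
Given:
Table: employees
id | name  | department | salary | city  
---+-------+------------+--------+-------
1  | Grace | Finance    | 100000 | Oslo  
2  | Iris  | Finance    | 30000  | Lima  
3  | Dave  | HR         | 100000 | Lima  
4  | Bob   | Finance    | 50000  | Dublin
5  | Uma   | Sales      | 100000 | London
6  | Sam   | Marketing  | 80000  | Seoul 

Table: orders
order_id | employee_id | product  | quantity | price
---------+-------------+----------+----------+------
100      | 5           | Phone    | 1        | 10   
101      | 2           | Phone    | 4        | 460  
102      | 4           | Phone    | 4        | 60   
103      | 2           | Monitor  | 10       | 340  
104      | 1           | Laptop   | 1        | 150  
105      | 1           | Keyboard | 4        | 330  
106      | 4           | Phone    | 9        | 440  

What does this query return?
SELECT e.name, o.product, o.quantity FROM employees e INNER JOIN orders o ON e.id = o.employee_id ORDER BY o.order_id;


Joining employees.id = orders.employee_id:
  employee Uma (id=5) -> order Phone
  employee Iris (id=2) -> order Phone
  employee Bob (id=4) -> order Phone
  employee Iris (id=2) -> order Monitor
  employee Grace (id=1) -> order Laptop
  employee Grace (id=1) -> order Keyboard
  employee Bob (id=4) -> order Phone


7 rows:
Uma, Phone, 1
Iris, Phone, 4
Bob, Phone, 4
Iris, Monitor, 10
Grace, Laptop, 1
Grace, Keyboard, 4
Bob, Phone, 9


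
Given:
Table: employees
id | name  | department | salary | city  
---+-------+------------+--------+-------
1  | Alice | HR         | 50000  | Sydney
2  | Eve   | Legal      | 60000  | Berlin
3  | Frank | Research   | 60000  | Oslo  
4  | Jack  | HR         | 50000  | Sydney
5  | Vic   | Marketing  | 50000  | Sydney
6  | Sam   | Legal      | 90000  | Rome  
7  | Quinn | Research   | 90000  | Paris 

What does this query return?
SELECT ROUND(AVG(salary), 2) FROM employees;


SUM(salary) = 450000
COUNT = 7
ROUND(AVG, 2) = ROUND(450000 / 7, 2) = 64285.71

64285.71


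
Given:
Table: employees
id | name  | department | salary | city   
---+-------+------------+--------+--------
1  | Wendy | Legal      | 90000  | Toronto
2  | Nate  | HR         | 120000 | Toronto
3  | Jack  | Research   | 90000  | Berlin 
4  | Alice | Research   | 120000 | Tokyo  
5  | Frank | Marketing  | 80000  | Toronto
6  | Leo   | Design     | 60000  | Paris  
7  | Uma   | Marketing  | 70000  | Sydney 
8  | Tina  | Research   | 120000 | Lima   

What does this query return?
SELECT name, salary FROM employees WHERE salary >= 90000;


Filtering: salary >= 90000
Matching: 5 rows

5 rows:
Wendy, 90000
Nate, 120000
Jack, 90000
Alice, 120000
Tina, 120000


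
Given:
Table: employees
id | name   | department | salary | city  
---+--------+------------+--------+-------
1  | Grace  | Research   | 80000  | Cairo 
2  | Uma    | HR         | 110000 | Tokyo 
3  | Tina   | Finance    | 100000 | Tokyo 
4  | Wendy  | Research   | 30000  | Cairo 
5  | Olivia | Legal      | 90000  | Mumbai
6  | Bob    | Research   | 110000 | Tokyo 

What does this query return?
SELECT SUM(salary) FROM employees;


SUM(salary) = 80000 + 110000 + 100000 + 30000 + 90000 + 110000 = 520000

520000


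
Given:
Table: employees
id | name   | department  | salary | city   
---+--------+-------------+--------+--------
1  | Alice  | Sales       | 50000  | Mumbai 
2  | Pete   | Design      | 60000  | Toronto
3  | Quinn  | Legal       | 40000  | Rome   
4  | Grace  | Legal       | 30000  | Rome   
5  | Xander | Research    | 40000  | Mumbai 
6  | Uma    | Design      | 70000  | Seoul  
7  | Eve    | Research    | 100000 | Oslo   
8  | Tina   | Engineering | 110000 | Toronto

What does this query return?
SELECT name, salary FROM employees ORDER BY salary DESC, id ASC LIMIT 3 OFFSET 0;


Sort by salary DESC (id ASC tiebreak), then skip 0 and take 3
Rows 1 through 3

3 rows:
Tina, 110000
Eve, 100000
Uma, 70000


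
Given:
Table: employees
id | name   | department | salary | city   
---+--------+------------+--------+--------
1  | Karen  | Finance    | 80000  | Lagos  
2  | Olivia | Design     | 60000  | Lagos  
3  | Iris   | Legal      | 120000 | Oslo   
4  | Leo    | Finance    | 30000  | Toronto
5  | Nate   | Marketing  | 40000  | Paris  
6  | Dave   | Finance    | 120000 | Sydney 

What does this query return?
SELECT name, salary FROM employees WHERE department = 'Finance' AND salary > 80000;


Filtering: department = 'Finance' AND salary > 80000
Matching: 1 rows

1 rows:
Dave, 120000


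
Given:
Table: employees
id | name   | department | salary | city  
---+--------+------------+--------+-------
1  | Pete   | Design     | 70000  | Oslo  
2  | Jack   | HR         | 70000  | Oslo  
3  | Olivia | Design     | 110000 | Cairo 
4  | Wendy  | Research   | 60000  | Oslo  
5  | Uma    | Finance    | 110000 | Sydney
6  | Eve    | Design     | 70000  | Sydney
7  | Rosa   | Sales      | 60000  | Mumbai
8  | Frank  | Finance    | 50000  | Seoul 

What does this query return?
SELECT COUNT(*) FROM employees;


COUNT(*) counts all rows

8


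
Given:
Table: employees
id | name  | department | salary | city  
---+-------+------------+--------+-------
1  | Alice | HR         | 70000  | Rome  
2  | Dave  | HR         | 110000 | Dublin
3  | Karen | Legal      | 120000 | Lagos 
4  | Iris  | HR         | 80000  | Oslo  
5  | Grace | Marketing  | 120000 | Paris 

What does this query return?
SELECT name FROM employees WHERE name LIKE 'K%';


LIKE 'K%' matches names starting with 'K'
Matching: 1

1 rows:
Karen


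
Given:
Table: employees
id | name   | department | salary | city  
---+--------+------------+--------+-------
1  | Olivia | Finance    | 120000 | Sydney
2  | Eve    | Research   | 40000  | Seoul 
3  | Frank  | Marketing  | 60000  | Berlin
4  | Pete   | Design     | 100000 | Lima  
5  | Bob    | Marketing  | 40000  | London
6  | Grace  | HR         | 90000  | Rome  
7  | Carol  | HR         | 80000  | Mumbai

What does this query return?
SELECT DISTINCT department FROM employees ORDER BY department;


All 'department' values (row order): Finance, Research, Marketing, Design, Marketing, HR, HR
Removing duplicates leaves 5 unique value(s).

5 values:
Design
Finance
HR
Marketing
Research


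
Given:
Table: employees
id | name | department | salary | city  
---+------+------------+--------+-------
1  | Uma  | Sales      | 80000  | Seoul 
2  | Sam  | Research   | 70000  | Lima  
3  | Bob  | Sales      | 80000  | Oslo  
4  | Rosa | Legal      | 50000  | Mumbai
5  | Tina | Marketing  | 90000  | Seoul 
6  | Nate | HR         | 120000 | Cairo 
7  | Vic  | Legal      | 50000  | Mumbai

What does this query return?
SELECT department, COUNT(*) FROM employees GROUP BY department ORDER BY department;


Assigning each row to its department group:
  Uma -> Sales
  Sam -> Research
  Bob -> Sales
  Rosa -> Legal
  Tina -> Marketing
  Nate -> HR
  Vic -> Legal


5 groups:
HR, 1
Legal, 2
Marketing, 1
Research, 1
Sales, 2


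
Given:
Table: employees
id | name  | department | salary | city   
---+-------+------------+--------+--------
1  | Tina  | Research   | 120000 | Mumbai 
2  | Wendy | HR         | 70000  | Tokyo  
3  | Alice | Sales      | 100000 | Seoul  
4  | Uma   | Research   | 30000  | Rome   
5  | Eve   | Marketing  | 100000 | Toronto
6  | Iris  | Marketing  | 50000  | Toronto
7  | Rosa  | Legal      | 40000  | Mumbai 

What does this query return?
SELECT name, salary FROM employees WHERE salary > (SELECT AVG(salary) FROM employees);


Subquery: AVG(salary) = 72857.14
Filtering: salary > 72857.14
  Tina (120000) -> MATCH
  Alice (100000) -> MATCH
  Eve (100000) -> MATCH


3 rows:
Tina, 120000
Alice, 100000
Eve, 100000


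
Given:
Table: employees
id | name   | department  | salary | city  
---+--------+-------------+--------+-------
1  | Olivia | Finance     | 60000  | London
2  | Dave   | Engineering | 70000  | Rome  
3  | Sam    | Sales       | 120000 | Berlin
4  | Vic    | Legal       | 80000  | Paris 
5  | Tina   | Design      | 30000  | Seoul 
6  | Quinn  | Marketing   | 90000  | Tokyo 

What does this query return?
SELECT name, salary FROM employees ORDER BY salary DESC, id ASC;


Sorting by salary DESC, then id ASC for ties

6 rows:
Sam, 120000
Quinn, 90000
Vic, 80000
Dave, 70000
Olivia, 60000
Tina, 30000


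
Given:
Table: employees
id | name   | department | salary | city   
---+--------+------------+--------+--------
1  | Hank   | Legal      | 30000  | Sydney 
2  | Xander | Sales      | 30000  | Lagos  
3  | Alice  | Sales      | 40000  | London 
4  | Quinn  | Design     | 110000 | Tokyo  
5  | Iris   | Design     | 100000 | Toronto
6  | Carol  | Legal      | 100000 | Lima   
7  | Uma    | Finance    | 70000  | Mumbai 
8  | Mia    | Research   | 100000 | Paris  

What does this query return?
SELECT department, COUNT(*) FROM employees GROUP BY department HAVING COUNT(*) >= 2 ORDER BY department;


Groups with count >= 2:
  Design: 2 -> PASS
  Legal: 2 -> PASS
  Sales: 2 -> PASS
  Finance: 1 -> filtered out
  Research: 1 -> filtered out


3 groups:
Design, 2
Legal, 2
Sales, 2


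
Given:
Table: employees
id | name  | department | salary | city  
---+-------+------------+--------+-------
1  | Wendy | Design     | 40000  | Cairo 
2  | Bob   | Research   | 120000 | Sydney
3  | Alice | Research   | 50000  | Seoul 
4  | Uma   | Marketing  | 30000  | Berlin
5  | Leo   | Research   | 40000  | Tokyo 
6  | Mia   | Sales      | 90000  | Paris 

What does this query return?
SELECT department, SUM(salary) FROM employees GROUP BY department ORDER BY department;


Summing salary within each department:
  Design: 40000 = 40000
  Marketing: 30000 = 30000
  Research: 120000 + 50000 + 40000 = 210000
  Sales: 90000 = 90000


4 groups:
Design, 40000
Marketing, 30000
Research, 210000
Sales, 90000


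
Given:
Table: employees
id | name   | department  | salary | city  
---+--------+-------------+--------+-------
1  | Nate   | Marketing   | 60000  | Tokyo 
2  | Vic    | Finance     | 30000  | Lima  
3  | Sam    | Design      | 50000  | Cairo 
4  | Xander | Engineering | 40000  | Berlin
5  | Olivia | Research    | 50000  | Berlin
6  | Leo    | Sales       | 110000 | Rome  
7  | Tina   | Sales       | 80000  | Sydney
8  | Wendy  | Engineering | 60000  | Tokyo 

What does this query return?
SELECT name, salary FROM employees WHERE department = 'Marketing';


Filtering: department = 'Marketing'
Matching rows: 1

1 rows:
Nate, 60000


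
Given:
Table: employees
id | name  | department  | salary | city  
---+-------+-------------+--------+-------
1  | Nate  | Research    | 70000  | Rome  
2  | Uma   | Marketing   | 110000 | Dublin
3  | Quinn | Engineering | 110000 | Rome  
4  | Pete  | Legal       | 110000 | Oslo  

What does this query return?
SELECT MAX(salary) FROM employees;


Salaries: 70000, 110000, 110000, 110000
MAX = 110000

110000


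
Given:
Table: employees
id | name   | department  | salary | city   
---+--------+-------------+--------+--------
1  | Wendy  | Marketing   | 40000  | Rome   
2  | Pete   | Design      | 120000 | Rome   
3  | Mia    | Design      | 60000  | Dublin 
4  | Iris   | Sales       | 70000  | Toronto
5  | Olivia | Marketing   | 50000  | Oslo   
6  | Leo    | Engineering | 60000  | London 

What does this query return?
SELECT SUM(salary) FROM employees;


SUM(salary) = 40000 + 120000 + 60000 + 70000 + 50000 + 60000 = 400000

400000


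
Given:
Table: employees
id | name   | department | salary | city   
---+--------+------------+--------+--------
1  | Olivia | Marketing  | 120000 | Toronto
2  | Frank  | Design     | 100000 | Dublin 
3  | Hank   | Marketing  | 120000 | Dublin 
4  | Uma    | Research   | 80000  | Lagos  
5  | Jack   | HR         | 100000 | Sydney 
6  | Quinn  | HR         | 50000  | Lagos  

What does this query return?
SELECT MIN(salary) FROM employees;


Salaries: 120000, 100000, 120000, 80000, 100000, 50000
MIN = 50000

50000


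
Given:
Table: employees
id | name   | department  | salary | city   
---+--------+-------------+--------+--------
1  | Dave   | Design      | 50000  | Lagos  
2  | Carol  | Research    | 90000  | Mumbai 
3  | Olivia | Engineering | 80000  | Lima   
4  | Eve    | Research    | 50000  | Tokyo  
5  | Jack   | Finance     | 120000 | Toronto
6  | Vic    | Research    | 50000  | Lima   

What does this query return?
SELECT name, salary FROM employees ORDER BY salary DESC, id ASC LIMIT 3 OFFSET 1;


Sort by salary DESC (id ASC tiebreak), then skip 1 and take 3
Rows 2 through 4

3 rows:
Carol, 90000
Olivia, 80000
Dave, 50000


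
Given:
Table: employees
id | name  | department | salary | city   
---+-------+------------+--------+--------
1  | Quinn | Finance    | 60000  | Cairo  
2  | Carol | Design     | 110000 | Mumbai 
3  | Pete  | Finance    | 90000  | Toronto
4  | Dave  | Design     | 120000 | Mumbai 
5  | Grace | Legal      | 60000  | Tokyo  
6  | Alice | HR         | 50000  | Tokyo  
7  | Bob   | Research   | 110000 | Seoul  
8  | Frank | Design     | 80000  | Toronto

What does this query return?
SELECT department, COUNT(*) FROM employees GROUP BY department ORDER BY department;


Assigning each row to its department group:
  Quinn -> Finance
  Carol -> Design
  Pete -> Finance
  Dave -> Design
  Grace -> Legal
  Alice -> HR
  Bob -> Research
  Frank -> Design


5 groups:
Design, 3
Finance, 2
HR, 1
Legal, 1
Research, 1


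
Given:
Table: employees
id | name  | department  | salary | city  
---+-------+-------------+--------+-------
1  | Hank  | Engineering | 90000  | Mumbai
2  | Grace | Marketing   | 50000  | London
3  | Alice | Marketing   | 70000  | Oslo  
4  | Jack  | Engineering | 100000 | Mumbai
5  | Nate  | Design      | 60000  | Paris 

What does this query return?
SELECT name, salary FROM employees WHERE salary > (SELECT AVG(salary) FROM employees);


Subquery: AVG(salary) = 74000.0
Filtering: salary > 74000.0
  Hank (90000) -> MATCH
  Jack (100000) -> MATCH


2 rows:
Hank, 90000
Jack, 100000


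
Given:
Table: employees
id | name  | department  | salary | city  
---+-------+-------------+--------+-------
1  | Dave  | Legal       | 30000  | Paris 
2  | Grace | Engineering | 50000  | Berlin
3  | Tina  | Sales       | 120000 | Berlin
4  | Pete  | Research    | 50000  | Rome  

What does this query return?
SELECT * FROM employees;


SELECT * returns all 4 rows with all columns

4 rows:
1, Dave, Legal, 30000, Paris
2, Grace, Engineering, 50000, Berlin
3, Tina, Sales, 120000, Berlin
4, Pete, Research, 50000, Rome


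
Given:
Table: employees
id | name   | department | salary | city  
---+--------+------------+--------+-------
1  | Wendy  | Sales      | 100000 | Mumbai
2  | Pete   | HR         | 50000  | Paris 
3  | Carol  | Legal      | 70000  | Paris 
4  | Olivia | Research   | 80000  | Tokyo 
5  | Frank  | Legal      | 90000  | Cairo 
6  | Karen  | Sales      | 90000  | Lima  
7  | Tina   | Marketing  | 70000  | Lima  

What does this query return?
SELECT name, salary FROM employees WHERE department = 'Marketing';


Filtering: department = 'Marketing'
Matching rows: 1

1 rows:
Tina, 70000


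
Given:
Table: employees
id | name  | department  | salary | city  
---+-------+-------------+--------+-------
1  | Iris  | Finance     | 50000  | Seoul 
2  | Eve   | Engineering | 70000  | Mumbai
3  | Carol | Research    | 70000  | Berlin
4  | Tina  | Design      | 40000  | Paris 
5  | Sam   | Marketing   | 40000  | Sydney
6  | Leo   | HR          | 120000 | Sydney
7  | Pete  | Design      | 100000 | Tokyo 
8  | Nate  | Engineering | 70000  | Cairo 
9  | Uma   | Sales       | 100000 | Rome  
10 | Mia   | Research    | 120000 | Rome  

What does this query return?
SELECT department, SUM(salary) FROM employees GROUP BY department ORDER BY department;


Summing salary within each department:
  Design: 40000 + 100000 = 140000
  Engineering: 70000 + 70000 = 140000
  Finance: 50000 = 50000
  HR: 120000 = 120000
  Marketing: 40000 = 40000
  Research: 70000 + 120000 = 190000
  Sales: 100000 = 100000


7 groups:
Design, 140000
Engineering, 140000
Finance, 50000
HR, 120000
Marketing, 40000
Research, 190000
Sales, 100000


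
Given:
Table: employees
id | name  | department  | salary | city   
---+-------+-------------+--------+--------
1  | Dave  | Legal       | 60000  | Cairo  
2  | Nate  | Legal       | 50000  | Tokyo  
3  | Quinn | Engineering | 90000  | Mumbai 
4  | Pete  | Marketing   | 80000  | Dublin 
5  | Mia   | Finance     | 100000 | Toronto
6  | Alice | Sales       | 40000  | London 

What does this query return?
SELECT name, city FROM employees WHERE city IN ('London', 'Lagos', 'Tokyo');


Filtering: city IN ('London', 'Lagos', 'Tokyo')
Matching: 2 rows

2 rows:
Nate, Tokyo
Alice, London


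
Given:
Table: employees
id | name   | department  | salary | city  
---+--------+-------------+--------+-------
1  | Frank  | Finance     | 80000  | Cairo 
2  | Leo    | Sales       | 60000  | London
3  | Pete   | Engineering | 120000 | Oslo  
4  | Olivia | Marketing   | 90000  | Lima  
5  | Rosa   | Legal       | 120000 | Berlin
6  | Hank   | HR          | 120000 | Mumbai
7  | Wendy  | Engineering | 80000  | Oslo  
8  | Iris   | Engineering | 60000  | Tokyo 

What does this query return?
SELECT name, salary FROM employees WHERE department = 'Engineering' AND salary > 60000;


Filtering: department = 'Engineering' AND salary > 60000
Matching: 2 rows

2 rows:
Pete, 120000
Wendy, 80000


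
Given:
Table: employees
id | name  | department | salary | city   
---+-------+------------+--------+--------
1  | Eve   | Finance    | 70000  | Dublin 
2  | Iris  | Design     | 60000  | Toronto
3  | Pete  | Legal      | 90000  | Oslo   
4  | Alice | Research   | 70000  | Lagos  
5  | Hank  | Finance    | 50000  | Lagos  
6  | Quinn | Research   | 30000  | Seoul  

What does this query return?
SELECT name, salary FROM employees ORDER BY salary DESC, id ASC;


Sorting by salary DESC, then id ASC for ties

6 rows:
Pete, 90000
Eve, 70000
Alice, 70000
Iris, 60000
Hank, 50000
Quinn, 30000


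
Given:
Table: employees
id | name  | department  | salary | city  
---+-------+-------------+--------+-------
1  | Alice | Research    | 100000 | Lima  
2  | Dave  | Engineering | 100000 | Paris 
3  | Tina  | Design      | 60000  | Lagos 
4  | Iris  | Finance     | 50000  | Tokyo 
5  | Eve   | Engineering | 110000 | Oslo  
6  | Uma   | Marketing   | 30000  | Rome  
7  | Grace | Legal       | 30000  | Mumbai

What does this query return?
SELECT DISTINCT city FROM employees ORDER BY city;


All 'city' values (row order): Lima, Paris, Lagos, Tokyo, Oslo, Rome, Mumbai
Removing duplicates leaves 7 unique value(s).

7 values:
Lagos
Lima
Mumbai
Oslo
Paris
Rome
Tokyo


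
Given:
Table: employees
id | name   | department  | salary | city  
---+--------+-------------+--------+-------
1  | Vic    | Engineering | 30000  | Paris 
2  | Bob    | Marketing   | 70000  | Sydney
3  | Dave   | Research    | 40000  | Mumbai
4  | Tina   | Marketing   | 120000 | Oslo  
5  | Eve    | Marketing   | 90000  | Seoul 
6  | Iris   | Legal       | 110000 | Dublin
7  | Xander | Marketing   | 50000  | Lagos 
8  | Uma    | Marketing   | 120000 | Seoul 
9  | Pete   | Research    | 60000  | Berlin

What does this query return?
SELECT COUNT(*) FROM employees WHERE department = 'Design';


Counting rows where department = 'Design'


0


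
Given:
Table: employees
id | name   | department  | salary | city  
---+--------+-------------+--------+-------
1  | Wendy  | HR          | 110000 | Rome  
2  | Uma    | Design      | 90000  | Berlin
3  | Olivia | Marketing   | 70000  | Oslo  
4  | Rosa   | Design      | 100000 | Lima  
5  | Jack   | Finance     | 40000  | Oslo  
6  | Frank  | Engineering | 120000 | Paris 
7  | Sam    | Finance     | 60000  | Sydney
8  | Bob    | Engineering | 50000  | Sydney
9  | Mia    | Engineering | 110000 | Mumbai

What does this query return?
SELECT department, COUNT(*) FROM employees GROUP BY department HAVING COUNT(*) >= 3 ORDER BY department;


Groups with count >= 3:
  Engineering: 3 -> PASS
  Design: 2 -> filtered out
  Finance: 2 -> filtered out
  HR: 1 -> filtered out
  Marketing: 1 -> filtered out


1 groups:
Engineering, 3


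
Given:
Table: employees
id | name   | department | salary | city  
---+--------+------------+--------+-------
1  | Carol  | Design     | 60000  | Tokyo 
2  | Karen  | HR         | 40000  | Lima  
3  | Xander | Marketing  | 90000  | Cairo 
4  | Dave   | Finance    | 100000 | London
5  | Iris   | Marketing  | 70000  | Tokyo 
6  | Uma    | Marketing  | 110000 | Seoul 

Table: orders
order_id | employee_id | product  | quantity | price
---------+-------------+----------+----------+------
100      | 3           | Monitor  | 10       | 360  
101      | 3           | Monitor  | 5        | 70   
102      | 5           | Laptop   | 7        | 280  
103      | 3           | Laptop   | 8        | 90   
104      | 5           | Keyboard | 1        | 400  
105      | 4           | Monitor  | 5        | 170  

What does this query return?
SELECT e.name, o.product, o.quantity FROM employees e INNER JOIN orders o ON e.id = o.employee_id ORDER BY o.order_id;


Joining employees.id = orders.employee_id:
  employee Xander (id=3) -> order Monitor
  employee Xander (id=3) -> order Monitor
  employee Iris (id=5) -> order Laptop
  employee Xander (id=3) -> order Laptop
  employee Iris (id=5) -> order Keyboard
  employee Dave (id=4) -> order Monitor


6 rows:
Xander, Monitor, 10
Xander, Monitor, 5
Iris, Laptop, 7
Xander, Laptop, 8
Iris, Keyboard, 1
Dave, Monitor, 5
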